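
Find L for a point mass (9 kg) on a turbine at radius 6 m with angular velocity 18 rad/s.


Given: m = 9 kg, r = 6 m, omega = 18 rad/s
For a point mass: I = m*r^2
I = 9*6^2 = 9*36 = 324
L = I*omega = 324*18
L = 5832 kg*m^2/s

5832 kg*m^2/s


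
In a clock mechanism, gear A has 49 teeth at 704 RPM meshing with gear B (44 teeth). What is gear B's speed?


Given: N1 = 49 teeth, w1 = 704 RPM, N2 = 44 teeth
Using N1*w1 = N2*w2
w2 = N1*w1 / N2
w2 = 49*704 / 44
w2 = 34496 / 44
w2 = 784 RPM

784 RPM


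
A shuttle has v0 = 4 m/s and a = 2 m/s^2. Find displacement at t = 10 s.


Given: v0 = 4 m/s, a = 2 m/s^2, t = 10 s
Using s = v0*t + (1/2)*a*t^2
s = 4*10 + (1/2)*2*10^2
s = 40 + (1/2)*200
s = 40 + 100
s = 140

140 m


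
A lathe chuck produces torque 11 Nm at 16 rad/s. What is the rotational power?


Given: tau = 11 Nm, omega = 16 rad/s
Using P = tau * omega
P = 11 * 16
P = 176 W

176 W


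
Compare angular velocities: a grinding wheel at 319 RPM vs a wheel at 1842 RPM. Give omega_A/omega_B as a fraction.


Given: RPM_A = 319, RPM_B = 1842
omega = 2*pi*RPM/60, so omega_A/omega_B = RPM_A / RPM_B
omega_A/omega_B = 319 / 1842
omega_A/omega_B = 319/1842

319/1842


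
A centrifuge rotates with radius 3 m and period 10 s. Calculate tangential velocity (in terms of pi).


Given: radius r = 3 m, period T = 10 s
Using v = 2*pi*r / T
v = 2*pi*3 / 10
v = 6*pi / 10
v = 3/5*pi m/s

3/5*pi m/s


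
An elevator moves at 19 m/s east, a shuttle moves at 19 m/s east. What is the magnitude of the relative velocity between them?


Given: v_A = 19 m/s east, v_B = 19 m/s east
Both move in the same direction; relative speed = |v_A - v_B|
|19 - 19| = |0|
= 0 m/s

0 m/s


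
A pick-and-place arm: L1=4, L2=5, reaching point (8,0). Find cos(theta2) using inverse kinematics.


Given: L1 = 4, L2 = 5, target (x, y) = (8, 0)
Using cos(theta2) = (x^2 + y^2 - L1^2 - L2^2) / (2*L1*L2)
x^2 + y^2 = 8^2 + 0 = 64
L1^2 + L2^2 = 16 + 25 = 41
Numerator = 64 - 41 = 23
Denominator = 2*4*5 = 40
cos(theta2) = 23/40 = 23/40

23/40


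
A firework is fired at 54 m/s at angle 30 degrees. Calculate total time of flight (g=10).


Given: v0 = 54 m/s, theta = 30 deg, g = 10 m/s^2
sin(30) = 1/2
Using T = 2*v0*sin(theta) / g
T = 2*54*1/2 / 10
T = 54 / 10
T = 27/5 s

27/5 s


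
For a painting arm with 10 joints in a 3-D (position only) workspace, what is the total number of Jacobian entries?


Given: task space dimension = 3, joints = 10
Jacobian is a 3 x 10 matrix
Total entries = rows * columns
Total = 3 * 10
Total = 30

30


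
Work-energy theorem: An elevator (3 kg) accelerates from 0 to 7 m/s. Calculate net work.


Given: m = 3 kg, v0 = 0 m/s, v = 7 m/s
Using W = (1/2)*m*(v^2 - v0^2)
v^2 = 7^2 = 49
v0^2 = 0^2 = 0
v^2 - v0^2 = 49 - 0 = 49
W = (1/2)*3*49 = 147/2 J

147/2 J


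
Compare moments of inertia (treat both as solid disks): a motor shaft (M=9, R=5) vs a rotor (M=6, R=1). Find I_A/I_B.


Given: M1=9 kg, R1=5 m, M2=6 kg, R2=1 m
For a disk: I = (1/2)*M*R^2, so I_A/I_B = (M1*R1^2)/(M2*R2^2)
M1*R1^2 = 9*25 = 225
M2*R2^2 = 6*1 = 6
I_A/I_B = 225/6 = 75/2

75/2


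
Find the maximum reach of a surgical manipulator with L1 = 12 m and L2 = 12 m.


Given: L1 = 12 m, L2 = 12 m
For a 2-link planar arm, max reach = L1 + L2 (fully extended)
Max reach = 12 + 12
Max reach = 24 m

24 m


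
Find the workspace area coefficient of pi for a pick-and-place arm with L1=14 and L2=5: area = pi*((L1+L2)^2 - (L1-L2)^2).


Given: L1 = 14, L2 = 5
(L1+L2)^2 = (19)^2 = 361
(L1-L2)^2 = (9)^2 = 81
Difference = 361 - 81 = 280
This equals 4*L1*L2 = 4*14*5 = 280
Workspace area = 280*pi

280


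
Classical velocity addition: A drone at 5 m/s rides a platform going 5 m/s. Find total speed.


Given: object velocity = 5 m/s, platform velocity = 5 m/s (same direction)
Using classical velocity addition: v_total = v_object + v_platform
v_total = 5 + 5
v_total = 10 m/s

10 m/s


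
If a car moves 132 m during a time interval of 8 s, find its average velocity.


Given: distance d = 132 m, time t = 8 s
Using v = d / t
v = 132 / 8
v = 33/2 m/s

33/2 m/s


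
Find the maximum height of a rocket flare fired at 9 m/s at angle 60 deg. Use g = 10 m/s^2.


Given: v0 = 9 m/s, theta = 60 deg, g = 10 m/s^2
sin^2(60) = 3/4
Using H = v0^2 * sin^2(theta) / (2*g)
H = 9^2 * 3/4 / (2*10)
H = 81 * 3/4 / 20
H = 243/4 / 20
H = 243/80 m

243/80 m


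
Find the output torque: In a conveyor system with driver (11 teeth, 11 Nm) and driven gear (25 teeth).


Given: N1 = 11, N2 = 25, T1 = 11 Nm
Using T2/T1 = N2/N1
T2 = T1 * N2 / N1
T2 = 11 * 25 / 11
T2 = 275 / 11
T2 = 25 Nm

25 Nm


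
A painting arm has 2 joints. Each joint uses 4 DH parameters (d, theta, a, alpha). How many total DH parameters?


Given: 2 joints, 4 DH parameters per joint (d, theta, a, alpha)
Total DH parameters = number_of_joints * 4
Total = 2 * 4
Total = 8

8


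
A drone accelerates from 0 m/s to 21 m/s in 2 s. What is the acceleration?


Given: initial velocity v0 = 0 m/s, final velocity v = 21 m/s, time t = 2 s
Using a = (v - v0) / t
a = (21 - 0) / 2
a = 21 / 2
a = 21/2 m/s^2

21/2 m/s^2


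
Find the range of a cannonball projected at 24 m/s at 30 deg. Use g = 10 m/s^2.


Given: v0 = 24 m/s, theta = 30 deg, g = 10 m/s^2
sin(2*30) = sin(60) = sqrt(3)/2
Using R = v0^2 * sin(2*theta) / g
R = 24^2 * (sqrt(3)/2) / 10
R = 576 * sqrt(3) / 20
R = 144/5*sqrt(3) m

144/5*sqrt(3) m


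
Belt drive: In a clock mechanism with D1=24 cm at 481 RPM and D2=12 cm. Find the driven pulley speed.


Given: D1 = 24 cm, w1 = 481 RPM, D2 = 12 cm
Using D1*w1 = D2*w2
w2 = D1*w1 / D2
w2 = 24*481 / 12
w2 = 11544 / 12
w2 = 962 RPM

962 RPM


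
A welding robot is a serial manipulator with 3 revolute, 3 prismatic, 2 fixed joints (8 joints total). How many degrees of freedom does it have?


Given: serial robot with 3 revolute, 3 prismatic, 2 fixed joints
DOF contribution per joint type: revolute=1, prismatic=1, spherical=3, fixed=0
DOF = 3*1 + 3*1 + 2*0
DOF = 6

6


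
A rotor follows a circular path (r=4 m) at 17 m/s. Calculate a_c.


Given: v = 17 m/s, r = 4 m
Using a_c = v^2 / r
a_c = 17^2 / 4
a_c = 289 / 4
a_c = 289/4 m/s^2

289/4 m/s^2


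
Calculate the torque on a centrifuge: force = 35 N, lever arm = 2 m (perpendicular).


Given: F = 35 N, r = 2 m, angle = 90 deg (perpendicular)
Using tau = F * r * sin(90)
sin(90) = 1
tau = 35 * 2 * 1
tau = 70 Nm

70 Nm


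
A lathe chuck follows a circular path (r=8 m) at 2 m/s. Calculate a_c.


Given: v = 2 m/s, r = 8 m
Using a_c = v^2 / r
a_c = 2^2 / 8
a_c = 4 / 8
a_c = 1/2 m/s^2

1/2 m/s^2


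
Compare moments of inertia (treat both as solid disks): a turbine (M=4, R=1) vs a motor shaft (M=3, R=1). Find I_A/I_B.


Given: M1=4 kg, R1=1 m, M2=3 kg, R2=1 m
For a disk: I = (1/2)*M*R^2, so I_A/I_B = (M1*R1^2)/(M2*R2^2)
M1*R1^2 = 4*1 = 4
M2*R2^2 = 3*1 = 3
I_A/I_B = 4/3 = 4/3

4/3


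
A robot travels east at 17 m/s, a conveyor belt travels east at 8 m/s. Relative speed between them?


Given: v_A = 17 m/s east, v_B = 8 m/s east
Both move in the same direction; relative speed = |v_A - v_B|
|17 - 8| = |9|
= 9 m/s

9 m/s


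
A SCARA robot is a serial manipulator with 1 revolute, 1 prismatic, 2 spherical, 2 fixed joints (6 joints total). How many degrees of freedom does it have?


Given: serial robot with 1 revolute, 1 prismatic, 2 spherical, 2 fixed joints
DOF contribution per joint type: revolute=1, prismatic=1, spherical=3, fixed=0
DOF = 1*1 + 1*1 + 2*3 + 2*0
DOF = 8

8


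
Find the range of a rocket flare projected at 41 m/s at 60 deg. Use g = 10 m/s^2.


Given: v0 = 41 m/s, theta = 60 deg, g = 10 m/s^2
sin(2*60) = sin(120) = sqrt(3)/2
Using R = v0^2 * sin(2*theta) / g
R = 41^2 * (sqrt(3)/2) / 10
R = 1681 * sqrt(3) / 20
R = 1681/20*sqrt(3) m

1681/20*sqrt(3) m


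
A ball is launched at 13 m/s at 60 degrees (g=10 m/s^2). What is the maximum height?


Given: v0 = 13 m/s, theta = 60 deg, g = 10 m/s^2
sin^2(60) = 3/4
Using H = v0^2 * sin^2(theta) / (2*g)
H = 13^2 * 3/4 / (2*10)
H = 169 * 3/4 / 20
H = 507/4 / 20
H = 507/80 m

507/80 m


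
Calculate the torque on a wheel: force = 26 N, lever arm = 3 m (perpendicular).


Given: F = 26 N, r = 3 m, angle = 90 deg (perpendicular)
Using tau = F * r * sin(90)
sin(90) = 1
tau = 26 * 3 * 1
tau = 78 Nm

78 Nm


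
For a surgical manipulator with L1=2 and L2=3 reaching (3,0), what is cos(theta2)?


Given: L1 = 2, L2 = 3, target (x, y) = (3, 0)
Using cos(theta2) = (x^2 + y^2 - L1^2 - L2^2) / (2*L1*L2)
x^2 + y^2 = 3^2 + 0 = 9
L1^2 + L2^2 = 4 + 9 = 13
Numerator = 9 - 13 = -4
Denominator = 2*2*3 = 12
cos(theta2) = -4/12 = -1/3

-1/3


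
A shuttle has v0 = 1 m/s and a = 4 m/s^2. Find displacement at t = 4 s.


Given: v0 = 1 m/s, a = 4 m/s^2, t = 4 s
Using s = v0*t + (1/2)*a*t^2
s = 1*4 + (1/2)*4*4^2
s = 4 + (1/2)*64
s = 4 + 32
s = 36

36 m


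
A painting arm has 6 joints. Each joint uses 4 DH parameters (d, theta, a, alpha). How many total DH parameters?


Given: 6 joints, 4 DH parameters per joint (d, theta, a, alpha)
Total DH parameters = number_of_joints * 4
Total = 6 * 4
Total = 24

24


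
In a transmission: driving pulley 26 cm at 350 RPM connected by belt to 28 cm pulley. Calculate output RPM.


Given: D1 = 26 cm, w1 = 350 RPM, D2 = 28 cm
Using D1*w1 = D2*w2
w2 = D1*w1 / D2
w2 = 26*350 / 28
w2 = 9100 / 28
w2 = 325 RPM

325 RPM


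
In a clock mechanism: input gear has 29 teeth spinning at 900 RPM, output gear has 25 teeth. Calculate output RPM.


Given: N1 = 29 teeth, w1 = 900 RPM, N2 = 25 teeth
Using N1*w1 = N2*w2
w2 = N1*w1 / N2
w2 = 29*900 / 25
w2 = 26100 / 25
w2 = 1044 RPM

1044 RPM


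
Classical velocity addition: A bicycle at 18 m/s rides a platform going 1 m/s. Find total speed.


Given: object velocity = 18 m/s, platform velocity = 1 m/s (same direction)
Using classical velocity addition: v_total = v_object + v_platform
v_total = 18 + 1
v_total = 19 m/s

19 m/s


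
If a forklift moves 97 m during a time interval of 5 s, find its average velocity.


Given: distance d = 97 m, time t = 5 s
Using v = d / t
v = 97 / 5
v = 97/5 m/s

97/5 m/s


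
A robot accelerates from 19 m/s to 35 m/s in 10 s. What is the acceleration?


Given: initial velocity v0 = 19 m/s, final velocity v = 35 m/s, time t = 10 s
Using a = (v - v0) / t
a = (35 - 19) / 10
a = 16 / 10
a = 8/5 m/s^2

8/5 m/s^2


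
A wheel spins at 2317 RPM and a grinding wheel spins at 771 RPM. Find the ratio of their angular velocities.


Given: RPM_A = 2317, RPM_B = 771
omega = 2*pi*RPM/60, so omega_A/omega_B = RPM_A / RPM_B
omega_A/omega_B = 2317 / 771
omega_A/omega_B = 2317/771

2317/771


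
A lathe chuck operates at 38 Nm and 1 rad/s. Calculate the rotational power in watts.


Given: tau = 38 Nm, omega = 1 rad/s
Using P = tau * omega
P = 38 * 1
P = 38 W

38 W


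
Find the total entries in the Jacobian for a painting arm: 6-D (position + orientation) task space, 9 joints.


Given: task space dimension = 6, joints = 9
Jacobian is a 6 x 9 matrix
Total entries = rows * columns
Total = 6 * 9
Total = 54

54


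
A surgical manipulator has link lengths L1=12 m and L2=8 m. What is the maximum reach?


Given: L1 = 12 m, L2 = 8 m
For a 2-link planar arm, max reach = L1 + L2 (fully extended)
Max reach = 12 + 8
Max reach = 20 m

20 m


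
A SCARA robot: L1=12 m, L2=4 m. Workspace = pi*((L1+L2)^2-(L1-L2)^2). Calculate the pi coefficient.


Given: L1 = 12, L2 = 4
(L1+L2)^2 = (16)^2 = 256
(L1-L2)^2 = (8)^2 = 64
Difference = 256 - 64 = 192
This equals 4*L1*L2 = 4*12*4 = 192
Workspace area = 192*pi

192


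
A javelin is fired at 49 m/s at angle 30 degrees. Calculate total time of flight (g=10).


Given: v0 = 49 m/s, theta = 30 deg, g = 10 m/s^2
sin(30) = 1/2
Using T = 2*v0*sin(theta) / g
T = 2*49*1/2 / 10
T = 49 / 10
T = 49/10 s

49/10 s


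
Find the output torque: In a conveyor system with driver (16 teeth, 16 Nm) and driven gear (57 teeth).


Given: N1 = 16, N2 = 57, T1 = 16 Nm
Using T2/T1 = N2/N1
T2 = T1 * N2 / N1
T2 = 16 * 57 / 16
T2 = 912 / 16
T2 = 57 Nm

57 Nm


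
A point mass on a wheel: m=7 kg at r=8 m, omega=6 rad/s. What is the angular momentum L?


Given: m = 7 kg, r = 8 m, omega = 6 rad/s
For a point mass: I = m*r^2
I = 7*8^2 = 7*64 = 448
L = I*omega = 448*6
L = 2688 kg*m^2/s

2688 kg*m^2/s


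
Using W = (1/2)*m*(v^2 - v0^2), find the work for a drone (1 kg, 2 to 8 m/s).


Given: m = 1 kg, v0 = 2 m/s, v = 8 m/s
Using W = (1/2)*m*(v^2 - v0^2)
v^2 = 8^2 = 64
v0^2 = 2^2 = 4
v^2 - v0^2 = 64 - 4 = 60
W = (1/2)*1*60 = 30 J

30 J


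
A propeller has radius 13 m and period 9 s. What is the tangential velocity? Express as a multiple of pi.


Given: radius r = 13 m, period T = 9 s
Using v = 2*pi*r / T
v = 2*pi*13 / 9
v = 26*pi / 9
v = 26/9*pi m/s

26/9*pi m/s


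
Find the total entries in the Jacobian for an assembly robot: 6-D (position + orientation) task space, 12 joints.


Given: task space dimension = 6, joints = 12
Jacobian is a 6 x 12 matrix
Total entries = rows * columns
Total = 6 * 12
Total = 72

72


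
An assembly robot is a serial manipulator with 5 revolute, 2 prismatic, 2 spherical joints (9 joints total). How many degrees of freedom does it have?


Given: serial robot with 5 revolute, 2 prismatic, 2 spherical joints
DOF contribution per joint type: revolute=1, prismatic=1, spherical=3, fixed=0
DOF = 5*1 + 2*1 + 2*3
DOF = 13

13


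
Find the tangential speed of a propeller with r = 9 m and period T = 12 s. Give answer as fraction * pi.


Given: radius r = 9 m, period T = 12 s
Using v = 2*pi*r / T
v = 2*pi*9 / 12
v = 18*pi / 12
v = 3/2*pi m/s

3/2*pi m/s


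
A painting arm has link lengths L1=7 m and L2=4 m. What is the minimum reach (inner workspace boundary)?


Given: L1 = 7 m, L2 = 4 m
For a 2-link planar arm, min reach = |L1 - L2| (second link folded back)
Min reach = |7 - 4|
Min reach = 3 m

3 m


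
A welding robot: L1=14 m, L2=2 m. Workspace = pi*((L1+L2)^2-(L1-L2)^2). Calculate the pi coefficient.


Given: L1 = 14, L2 = 2
(L1+L2)^2 = (16)^2 = 256
(L1-L2)^2 = (12)^2 = 144
Difference = 256 - 144 = 112
This equals 4*L1*L2 = 4*14*2 = 112
Workspace area = 112*pi

112


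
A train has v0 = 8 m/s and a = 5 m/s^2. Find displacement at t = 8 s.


Given: v0 = 8 m/s, a = 5 m/s^2, t = 8 s
Using s = v0*t + (1/2)*a*t^2
s = 8*8 + (1/2)*5*8^2
s = 64 + (1/2)*320
s = 64 + 160
s = 224

224 m


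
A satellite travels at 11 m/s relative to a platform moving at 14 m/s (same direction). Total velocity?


Given: object velocity = 11 m/s, platform velocity = 14 m/s (same direction)
Using classical velocity addition: v_total = v_object + v_platform
v_total = 11 + 14
v_total = 25 m/s

25 m/s


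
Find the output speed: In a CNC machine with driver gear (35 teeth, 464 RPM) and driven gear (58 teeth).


Given: N1 = 35 teeth, w1 = 464 RPM, N2 = 58 teeth
Using N1*w1 = N2*w2
w2 = N1*w1 / N2
w2 = 35*464 / 58
w2 = 16240 / 58
w2 = 280 RPM

280 RPM


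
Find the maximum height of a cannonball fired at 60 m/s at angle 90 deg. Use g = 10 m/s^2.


Given: v0 = 60 m/s, theta = 90 deg, g = 10 m/s^2
sin^2(90) = 1
Using H = v0^2 * sin^2(theta) / (2*g)
H = 60^2 * 1 / (2*10)
H = 3600 * 1 / 20
H = 3600 / 20
H = 180 m

180 m


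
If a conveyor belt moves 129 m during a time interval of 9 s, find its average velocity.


Given: distance d = 129 m, time t = 9 s
Using v = d / t
v = 129 / 9
v = 43/3 m/s

43/3 m/s


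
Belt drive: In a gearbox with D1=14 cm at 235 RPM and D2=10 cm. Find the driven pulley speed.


Given: D1 = 14 cm, w1 = 235 RPM, D2 = 10 cm
Using D1*w1 = D2*w2
w2 = D1*w1 / D2
w2 = 14*235 / 10
w2 = 3290 / 10
w2 = 329 RPM

329 RPM


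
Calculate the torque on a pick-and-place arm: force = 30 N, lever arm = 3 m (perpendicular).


Given: F = 30 N, r = 3 m, angle = 90 deg (perpendicular)
Using tau = F * r * sin(90)
sin(90) = 1
tau = 30 * 3 * 1
tau = 90 Nm

90 Nm


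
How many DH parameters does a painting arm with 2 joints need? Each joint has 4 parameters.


Given: 2 joints, 4 DH parameters per joint (d, theta, a, alpha)
Total DH parameters = number_of_joints * 4
Total = 2 * 4
Total = 8

8


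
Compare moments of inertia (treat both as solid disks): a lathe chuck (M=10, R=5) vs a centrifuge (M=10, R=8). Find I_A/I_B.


Given: M1=10 kg, R1=5 m, M2=10 kg, R2=8 m
For a disk: I = (1/2)*M*R^2, so I_A/I_B = (M1*R1^2)/(M2*R2^2)
M1*R1^2 = 10*25 = 250
M2*R2^2 = 10*64 = 640
I_A/I_B = 250/640 = 25/64

25/64


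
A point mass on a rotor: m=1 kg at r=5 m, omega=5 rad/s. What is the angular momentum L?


Given: m = 1 kg, r = 5 m, omega = 5 rad/s
For a point mass: I = m*r^2
I = 1*5^2 = 1*25 = 25
L = I*omega = 25*5
L = 125 kg*m^2/s

125 kg*m^2/s


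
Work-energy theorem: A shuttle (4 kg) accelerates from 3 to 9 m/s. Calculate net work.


Given: m = 4 kg, v0 = 3 m/s, v = 9 m/s
Using W = (1/2)*m*(v^2 - v0^2)
v^2 = 9^2 = 81
v0^2 = 3^2 = 9
v^2 - v0^2 = 81 - 9 = 72
W = (1/2)*4*72 = 144 J

144 J


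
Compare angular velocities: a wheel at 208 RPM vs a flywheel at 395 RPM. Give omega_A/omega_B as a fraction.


Given: RPM_A = 208, RPM_B = 395
omega = 2*pi*RPM/60, so omega_A/omega_B = RPM_A / RPM_B
omega_A/omega_B = 208 / 395
omega_A/omega_B = 208/395

208/395


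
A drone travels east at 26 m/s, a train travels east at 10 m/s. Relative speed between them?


Given: v_A = 26 m/s east, v_B = 10 m/s east
Both move in the same direction; relative speed = |v_A - v_B|
|26 - 10| = |16|
= 16 m/s

16 m/s


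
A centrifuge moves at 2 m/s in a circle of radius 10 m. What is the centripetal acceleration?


Given: v = 2 m/s, r = 10 m
Using a_c = v^2 / r
a_c = 2^2 / 10
a_c = 4 / 10
a_c = 2/5 m/s^2

2/5 m/s^2


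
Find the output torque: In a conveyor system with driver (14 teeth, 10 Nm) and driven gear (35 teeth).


Given: N1 = 14, N2 = 35, T1 = 10 Nm
Using T2/T1 = N2/N1
T2 = T1 * N2 / N1
T2 = 10 * 35 / 14
T2 = 350 / 14
T2 = 25 Nm

25 Nm


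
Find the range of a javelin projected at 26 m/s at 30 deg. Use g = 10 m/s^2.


Given: v0 = 26 m/s, theta = 30 deg, g = 10 m/s^2
sin(2*30) = sin(60) = sqrt(3)/2
Using R = v0^2 * sin(2*theta) / g
R = 26^2 * (sqrt(3)/2) / 10
R = 676 * sqrt(3) / 20
R = 169/5*sqrt(3) m

169/5*sqrt(3) m


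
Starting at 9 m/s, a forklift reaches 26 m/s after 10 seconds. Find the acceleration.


Given: initial velocity v0 = 9 m/s, final velocity v = 26 m/s, time t = 10 s
Using a = (v - v0) / t
a = (26 - 9) / 10
a = 17 / 10
a = 17/10 m/s^2

17/10 m/s^2


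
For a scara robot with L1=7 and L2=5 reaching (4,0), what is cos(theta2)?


Given: L1 = 7, L2 = 5, target (x, y) = (4, 0)
Using cos(theta2) = (x^2 + y^2 - L1^2 - L2^2) / (2*L1*L2)
x^2 + y^2 = 4^2 + 0 = 16
L1^2 + L2^2 = 49 + 25 = 74
Numerator = 16 - 74 = -58
Denominator = 2*7*5 = 70
cos(theta2) = -58/70 = -29/35

-29/35


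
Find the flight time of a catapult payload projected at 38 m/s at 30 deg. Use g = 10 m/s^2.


Given: v0 = 38 m/s, theta = 30 deg, g = 10 m/s^2
sin(30) = 1/2
Using T = 2*v0*sin(theta) / g
T = 2*38*1/2 / 10
T = 38 / 10
T = 19/5 s

19/5 s


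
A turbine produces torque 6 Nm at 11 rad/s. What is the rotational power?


Given: tau = 6 Nm, omega = 11 rad/s
Using P = tau * omega
P = 6 * 11
P = 66 W

66 W


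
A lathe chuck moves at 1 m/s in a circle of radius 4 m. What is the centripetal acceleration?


Given: v = 1 m/s, r = 4 m
Using a_c = v^2 / r
a_c = 1^2 / 4
a_c = 1 / 4
a_c = 1/4 m/s^2

1/4 m/s^2


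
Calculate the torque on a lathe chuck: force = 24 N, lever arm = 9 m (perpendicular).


Given: F = 24 N, r = 9 m, angle = 90 deg (perpendicular)
Using tau = F * r * sin(90)
sin(90) = 1
tau = 24 * 9 * 1
tau = 216 Nm

216 Nm


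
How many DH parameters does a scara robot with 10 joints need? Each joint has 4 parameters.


Given: 10 joints, 4 DH parameters per joint (d, theta, a, alpha)
Total DH parameters = number_of_joints * 4
Total = 10 * 4
Total = 40

40


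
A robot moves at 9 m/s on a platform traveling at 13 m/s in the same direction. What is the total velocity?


Given: object velocity = 9 m/s, platform velocity = 13 m/s (same direction)
Using classical velocity addition: v_total = v_object + v_platform
v_total = 9 + 13
v_total = 22 m/s

22 m/s


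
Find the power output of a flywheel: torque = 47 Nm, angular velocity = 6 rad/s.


Given: tau = 47 Nm, omega = 6 rad/s
Using P = tau * omega
P = 47 * 6
P = 282 W

282 W


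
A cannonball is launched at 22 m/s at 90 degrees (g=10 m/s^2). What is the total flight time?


Given: v0 = 22 m/s, theta = 90 deg, g = 10 m/s^2
sin(90) = 1
Using T = 2*v0*sin(theta) / g
T = 2*22*1 / 10
T = 44 / 10
T = 22/5 s

22/5 s


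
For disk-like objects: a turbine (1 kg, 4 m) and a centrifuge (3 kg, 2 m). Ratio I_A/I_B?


Given: M1=1 kg, R1=4 m, M2=3 kg, R2=2 m
For a disk: I = (1/2)*M*R^2, so I_A/I_B = (M1*R1^2)/(M2*R2^2)
M1*R1^2 = 1*16 = 16
M2*R2^2 = 3*4 = 12
I_A/I_B = 16/12 = 4/3

4/3


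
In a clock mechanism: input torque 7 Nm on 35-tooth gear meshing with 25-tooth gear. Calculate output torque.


Given: N1 = 35, N2 = 25, T1 = 7 Nm
Using T2/T1 = N2/N1
T2 = T1 * N2 / N1
T2 = 7 * 25 / 35
T2 = 175 / 35
T2 = 5 Nm

5 Nm


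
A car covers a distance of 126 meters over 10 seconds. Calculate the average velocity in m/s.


Given: distance d = 126 m, time t = 10 s
Using v = d / t
v = 126 / 10
v = 63/5 m/s

63/5 m/s


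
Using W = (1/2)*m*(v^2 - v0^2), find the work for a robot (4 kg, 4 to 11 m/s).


Given: m = 4 kg, v0 = 4 m/s, v = 11 m/s
Using W = (1/2)*m*(v^2 - v0^2)
v^2 = 11^2 = 121
v0^2 = 4^2 = 16
v^2 - v0^2 = 121 - 16 = 105
W = (1/2)*4*105 = 210 J

210 J


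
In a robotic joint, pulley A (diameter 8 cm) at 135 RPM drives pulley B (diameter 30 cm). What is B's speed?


Given: D1 = 8 cm, w1 = 135 RPM, D2 = 30 cm
Using D1*w1 = D2*w2
w2 = D1*w1 / D2
w2 = 8*135 / 30
w2 = 1080 / 30
w2 = 36 RPM

36 RPM


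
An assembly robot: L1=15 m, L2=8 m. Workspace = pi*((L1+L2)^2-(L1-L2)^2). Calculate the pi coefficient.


Given: L1 = 15, L2 = 8
(L1+L2)^2 = (23)^2 = 529
(L1-L2)^2 = (7)^2 = 49
Difference = 529 - 49 = 480
This equals 4*L1*L2 = 4*15*8 = 480
Workspace area = 480*pi

480


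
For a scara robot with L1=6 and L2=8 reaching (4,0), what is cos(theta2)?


Given: L1 = 6, L2 = 8, target (x, y) = (4, 0)
Using cos(theta2) = (x^2 + y^2 - L1^2 - L2^2) / (2*L1*L2)
x^2 + y^2 = 4^2 + 0 = 16
L1^2 + L2^2 = 36 + 64 = 100
Numerator = 16 - 100 = -84
Denominator = 2*6*8 = 96
cos(theta2) = -84/96 = -7/8

-7/8


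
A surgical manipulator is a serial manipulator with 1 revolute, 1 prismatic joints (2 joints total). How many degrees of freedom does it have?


Given: serial robot with 1 revolute, 1 prismatic joints
DOF contribution per joint type: revolute=1, prismatic=1, spherical=3, fixed=0
DOF = 1*1 + 1*1
DOF = 2

2


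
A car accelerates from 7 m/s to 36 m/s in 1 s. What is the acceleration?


Given: initial velocity v0 = 7 m/s, final velocity v = 36 m/s, time t = 1 s
Using a = (v - v0) / t
a = (36 - 7) / 1
a = 29 / 1
a = 29 m/s^2

29 m/s^2


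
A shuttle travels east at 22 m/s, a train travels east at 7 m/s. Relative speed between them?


Given: v_A = 22 m/s east, v_B = 7 m/s east
Both move in the same direction; relative speed = |v_A - v_B|
|22 - 7| = |15|
= 15 m/s

15 m/s


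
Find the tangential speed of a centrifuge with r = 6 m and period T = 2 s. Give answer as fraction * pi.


Given: radius r = 6 m, period T = 2 s
Using v = 2*pi*r / T
v = 2*pi*6 / 2
v = 12*pi / 2
v = 6*pi m/s

6*pi m/s


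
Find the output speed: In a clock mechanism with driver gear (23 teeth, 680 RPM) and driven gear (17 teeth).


Given: N1 = 23 teeth, w1 = 680 RPM, N2 = 17 teeth
Using N1*w1 = N2*w2
w2 = N1*w1 / N2
w2 = 23*680 / 17
w2 = 15640 / 17
w2 = 920 RPM

920 RPM


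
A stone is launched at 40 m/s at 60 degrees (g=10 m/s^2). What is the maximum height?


Given: v0 = 40 m/s, theta = 60 deg, g = 10 m/s^2
sin^2(60) = 3/4
Using H = v0^2 * sin^2(theta) / (2*g)
H = 40^2 * 3/4 / (2*10)
H = 1600 * 3/4 / 20
H = 1200 / 20
H = 60 m

60 m


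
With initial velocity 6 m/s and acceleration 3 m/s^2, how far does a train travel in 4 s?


Given: v0 = 6 m/s, a = 3 m/s^2, t = 4 s
Using s = v0*t + (1/2)*a*t^2
s = 6*4 + (1/2)*3*4^2
s = 24 + (1/2)*48
s = 24 + 24
s = 48

48 m


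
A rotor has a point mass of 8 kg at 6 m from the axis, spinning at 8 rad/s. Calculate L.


Given: m = 8 kg, r = 6 m, omega = 8 rad/s
For a point mass: I = m*r^2
I = 8*6^2 = 8*36 = 288
L = I*omega = 288*8
L = 2304 kg*m^2/s

2304 kg*m^2/s


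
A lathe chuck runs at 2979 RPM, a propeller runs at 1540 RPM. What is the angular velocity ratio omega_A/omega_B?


Given: RPM_A = 2979, RPM_B = 1540
omega = 2*pi*RPM/60, so omega_A/omega_B = RPM_A / RPM_B
omega_A/omega_B = 2979 / 1540
omega_A/omega_B = 2979/1540

2979/1540


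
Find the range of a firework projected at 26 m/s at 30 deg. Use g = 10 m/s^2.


Given: v0 = 26 m/s, theta = 30 deg, g = 10 m/s^2
sin(2*30) = sin(60) = sqrt(3)/2
Using R = v0^2 * sin(2*theta) / g
R = 26^2 * (sqrt(3)/2) / 10
R = 676 * sqrt(3) / 20
R = 169/5*sqrt(3) m

169/5*sqrt(3) m


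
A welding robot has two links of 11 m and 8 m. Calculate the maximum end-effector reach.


Given: L1 = 11 m, L2 = 8 m
For a 2-link planar arm, max reach = L1 + L2 (fully extended)
Max reach = 11 + 8
Max reach = 19 m

19 m


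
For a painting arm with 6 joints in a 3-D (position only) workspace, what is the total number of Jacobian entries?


Given: task space dimension = 3, joints = 6
Jacobian is a 3 x 6 matrix
Total entries = rows * columns
Total = 3 * 6
Total = 18

18


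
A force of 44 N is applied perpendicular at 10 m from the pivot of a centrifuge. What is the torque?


Given: F = 44 N, r = 10 m, angle = 90 deg (perpendicular)
Using tau = F * r * sin(90)
sin(90) = 1
tau = 44 * 10 * 1
tau = 440 Nm

440 Nm


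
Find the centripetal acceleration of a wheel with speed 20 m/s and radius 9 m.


Given: v = 20 m/s, r = 9 m
Using a_c = v^2 / r
a_c = 20^2 / 9
a_c = 400 / 9
a_c = 400/9 m/s^2

400/9 m/s^2


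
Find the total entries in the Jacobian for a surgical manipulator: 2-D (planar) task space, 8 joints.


Given: task space dimension = 2, joints = 8
Jacobian is a 2 x 8 matrix
Total entries = rows * columns
Total = 2 * 8
Total = 16

16


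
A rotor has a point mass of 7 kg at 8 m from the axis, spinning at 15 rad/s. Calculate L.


Given: m = 7 kg, r = 8 m, omega = 15 rad/s
For a point mass: I = m*r^2
I = 7*8^2 = 7*64 = 448
L = I*omega = 448*15
L = 6720 kg*m^2/s

6720 kg*m^2/s


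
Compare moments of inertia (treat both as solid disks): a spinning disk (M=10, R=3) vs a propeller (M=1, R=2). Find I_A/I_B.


Given: M1=10 kg, R1=3 m, M2=1 kg, R2=2 m
For a disk: I = (1/2)*M*R^2, so I_A/I_B = (M1*R1^2)/(M2*R2^2)
M1*R1^2 = 10*9 = 90
M2*R2^2 = 1*4 = 4
I_A/I_B = 90/4 = 45/2

45/2


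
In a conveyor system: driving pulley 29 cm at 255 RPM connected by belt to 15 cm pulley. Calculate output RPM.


Given: D1 = 29 cm, w1 = 255 RPM, D2 = 15 cm
Using D1*w1 = D2*w2
w2 = D1*w1 / D2
w2 = 29*255 / 15
w2 = 7395 / 15
w2 = 493 RPM

493 RPM


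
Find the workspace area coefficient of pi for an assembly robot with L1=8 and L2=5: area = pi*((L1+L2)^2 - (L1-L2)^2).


Given: L1 = 8, L2 = 5
(L1+L2)^2 = (13)^2 = 169
(L1-L2)^2 = (3)^2 = 9
Difference = 169 - 9 = 160
This equals 4*L1*L2 = 4*8*5 = 160
Workspace area = 160*pi

160


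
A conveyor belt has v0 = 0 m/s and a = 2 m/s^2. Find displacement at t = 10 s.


Given: v0 = 0 m/s, a = 2 m/s^2, t = 10 s
Using s = v0*t + (1/2)*a*t^2
s = 0*10 + (1/2)*2*10^2
s = 0 + (1/2)*200
s = 0 + 100
s = 100

100 m


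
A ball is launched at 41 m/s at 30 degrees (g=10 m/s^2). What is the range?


Given: v0 = 41 m/s, theta = 30 deg, g = 10 m/s^2
sin(2*30) = sin(60) = sqrt(3)/2
Using R = v0^2 * sin(2*theta) / g
R = 41^2 * (sqrt(3)/2) / 10
R = 1681 * sqrt(3) / 20
R = 1681/20*sqrt(3) m

1681/20*sqrt(3) m


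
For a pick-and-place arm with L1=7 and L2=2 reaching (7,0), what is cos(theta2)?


Given: L1 = 7, L2 = 2, target (x, y) = (7, 0)
Using cos(theta2) = (x^2 + y^2 - L1^2 - L2^2) / (2*L1*L2)
x^2 + y^2 = 7^2 + 0 = 49
L1^2 + L2^2 = 49 + 4 = 53
Numerator = 49 - 53 = -4
Denominator = 2*7*2 = 28
cos(theta2) = -4/28 = -1/7

-1/7


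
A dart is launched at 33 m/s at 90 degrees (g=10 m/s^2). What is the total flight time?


Given: v0 = 33 m/s, theta = 90 deg, g = 10 m/s^2
sin(90) = 1
Using T = 2*v0*sin(theta) / g
T = 2*33*1 / 10
T = 66 / 10
T = 33/5 s

33/5 s


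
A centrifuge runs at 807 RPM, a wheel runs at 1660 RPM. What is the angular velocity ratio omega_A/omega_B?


Given: RPM_A = 807, RPM_B = 1660
omega = 2*pi*RPM/60, so omega_A/omega_B = RPM_A / RPM_B
omega_A/omega_B = 807 / 1660
omega_A/omega_B = 807/1660

807/1660


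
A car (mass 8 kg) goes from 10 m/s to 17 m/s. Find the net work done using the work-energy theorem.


Given: m = 8 kg, v0 = 10 m/s, v = 17 m/s
Using W = (1/2)*m*(v^2 - v0^2)
v^2 = 17^2 = 289
v0^2 = 10^2 = 100
v^2 - v0^2 = 289 - 100 = 189
W = (1/2)*8*189 = 756 J

756 J


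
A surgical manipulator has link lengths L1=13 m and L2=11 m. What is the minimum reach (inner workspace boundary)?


Given: L1 = 13 m, L2 = 11 m
For a 2-link planar arm, min reach = |L1 - L2| (second link folded back)
Min reach = |13 - 11|
Min reach = 2 m

2 m


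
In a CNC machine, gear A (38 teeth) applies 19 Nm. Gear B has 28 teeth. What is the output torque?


Given: N1 = 38, N2 = 28, T1 = 19 Nm
Using T2/T1 = N2/N1
T2 = T1 * N2 / N1
T2 = 19 * 28 / 38
T2 = 532 / 38
T2 = 14 Nm

14 Nm


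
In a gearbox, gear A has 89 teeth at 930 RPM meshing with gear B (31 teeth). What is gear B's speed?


Given: N1 = 89 teeth, w1 = 930 RPM, N2 = 31 teeth
Using N1*w1 = N2*w2
w2 = N1*w1 / N2
w2 = 89*930 / 31
w2 = 82770 / 31
w2 = 2670 RPM

2670 RPM


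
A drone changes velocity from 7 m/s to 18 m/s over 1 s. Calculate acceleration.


Given: initial velocity v0 = 7 m/s, final velocity v = 18 m/s, time t = 1 s
Using a = (v - v0) / t
a = (18 - 7) / 1
a = 11 / 1
a = 11 m/s^2

11 m/s^2


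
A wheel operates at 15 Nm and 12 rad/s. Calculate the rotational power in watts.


Given: tau = 15 Nm, omega = 12 rad/s
Using P = tau * omega
P = 15 * 12
P = 180 W

180 W


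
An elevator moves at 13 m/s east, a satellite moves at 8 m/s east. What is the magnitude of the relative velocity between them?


Given: v_A = 13 m/s east, v_B = 8 m/s east
Both move in the same direction; relative speed = |v_A - v_B|
|13 - 8| = |5|
= 5 m/s

5 m/s


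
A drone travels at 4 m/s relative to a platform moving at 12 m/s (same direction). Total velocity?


Given: object velocity = 4 m/s, platform velocity = 12 m/s (same direction)
Using classical velocity addition: v_total = v_object + v_platform
v_total = 4 + 12
v_total = 16 m/s

16 m/s


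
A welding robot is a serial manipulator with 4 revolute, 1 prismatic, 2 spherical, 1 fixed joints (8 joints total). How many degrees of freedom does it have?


Given: serial robot with 4 revolute, 1 prismatic, 2 spherical, 1 fixed joints
DOF contribution per joint type: revolute=1, prismatic=1, spherical=3, fixed=0
DOF = 4*1 + 1*1 + 2*3 + 1*0
DOF = 11

11


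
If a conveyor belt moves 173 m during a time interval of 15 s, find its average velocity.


Given: distance d = 173 m, time t = 15 s
Using v = d / t
v = 173 / 15
v = 173/15 m/s

173/15 m/s


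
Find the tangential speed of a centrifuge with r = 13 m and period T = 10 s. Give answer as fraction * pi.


Given: radius r = 13 m, period T = 10 s
Using v = 2*pi*r / T
v = 2*pi*13 / 10
v = 26*pi / 10
v = 13/5*pi m/s

13/5*pi m/s


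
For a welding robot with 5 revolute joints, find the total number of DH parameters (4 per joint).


Given: 5 joints, 4 DH parameters per joint (d, theta, a, alpha)
Total DH parameters = number_of_joints * 4
Total = 5 * 4
Total = 20

20


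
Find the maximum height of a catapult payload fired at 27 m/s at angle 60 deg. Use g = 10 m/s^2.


Given: v0 = 27 m/s, theta = 60 deg, g = 10 m/s^2
sin^2(60) = 3/4
Using H = v0^2 * sin^2(theta) / (2*g)
H = 27^2 * 3/4 / (2*10)
H = 729 * 3/4 / 20
H = 2187/4 / 20
H = 2187/80 m

2187/80 m


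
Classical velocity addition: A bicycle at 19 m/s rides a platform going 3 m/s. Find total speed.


Given: object velocity = 19 m/s, platform velocity = 3 m/s (same direction)
Using classical velocity addition: v_total = v_object + v_platform
v_total = 19 + 3
v_total = 22 m/s

22 m/s


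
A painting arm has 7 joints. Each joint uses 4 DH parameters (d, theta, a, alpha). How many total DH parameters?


Given: 7 joints, 4 DH parameters per joint (d, theta, a, alpha)
Total DH parameters = number_of_joints * 4
Total = 7 * 4
Total = 28

28


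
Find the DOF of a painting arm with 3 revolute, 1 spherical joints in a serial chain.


Given: serial robot with 3 revolute, 1 spherical joints
DOF contribution per joint type: revolute=1, prismatic=1, spherical=3, fixed=0
DOF = 3*1 + 1*3
DOF = 6

6


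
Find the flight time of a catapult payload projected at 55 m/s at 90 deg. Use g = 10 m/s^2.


Given: v0 = 55 m/s, theta = 90 deg, g = 10 m/s^2
sin(90) = 1
Using T = 2*v0*sin(theta) / g
T = 2*55*1 / 10
T = 110 / 10
T = 11 s

11 s


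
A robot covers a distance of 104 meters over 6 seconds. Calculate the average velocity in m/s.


Given: distance d = 104 m, time t = 6 s
Using v = d / t
v = 104 / 6
v = 52/3 m/s

52/3 m/s


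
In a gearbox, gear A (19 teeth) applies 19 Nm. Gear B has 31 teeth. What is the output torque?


Given: N1 = 19, N2 = 31, T1 = 19 Nm
Using T2/T1 = N2/N1
T2 = T1 * N2 / N1
T2 = 19 * 31 / 19
T2 = 589 / 19
T2 = 31 Nm

31 Nm


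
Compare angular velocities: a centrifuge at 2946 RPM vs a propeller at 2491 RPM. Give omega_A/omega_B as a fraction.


Given: RPM_A = 2946, RPM_B = 2491
omega = 2*pi*RPM/60, so omega_A/omega_B = RPM_A / RPM_B
omega_A/omega_B = 2946 / 2491
omega_A/omega_B = 2946/2491

2946/2491


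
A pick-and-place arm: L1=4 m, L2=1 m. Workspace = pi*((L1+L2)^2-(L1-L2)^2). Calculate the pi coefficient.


Given: L1 = 4, L2 = 1
(L1+L2)^2 = (5)^2 = 25
(L1-L2)^2 = (3)^2 = 9
Difference = 25 - 9 = 16
This equals 4*L1*L2 = 4*4*1 = 16
Workspace area = 16*pi

16


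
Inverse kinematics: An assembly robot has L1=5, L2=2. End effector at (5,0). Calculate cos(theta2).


Given: L1 = 5, L2 = 2, target (x, y) = (5, 0)
Using cos(theta2) = (x^2 + y^2 - L1^2 - L2^2) / (2*L1*L2)
x^2 + y^2 = 5^2 + 0 = 25
L1^2 + L2^2 = 25 + 4 = 29
Numerator = 25 - 29 = -4
Denominator = 2*5*2 = 20
cos(theta2) = -4/20 = -1/5

-1/5


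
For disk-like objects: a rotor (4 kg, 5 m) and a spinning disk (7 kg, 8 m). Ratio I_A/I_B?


Given: M1=4 kg, R1=5 m, M2=7 kg, R2=8 m
For a disk: I = (1/2)*M*R^2, so I_A/I_B = (M1*R1^2)/(M2*R2^2)
M1*R1^2 = 4*25 = 100
M2*R2^2 = 7*64 = 448
I_A/I_B = 100/448 = 25/112

25/112


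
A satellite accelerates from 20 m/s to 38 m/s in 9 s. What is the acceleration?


Given: initial velocity v0 = 20 m/s, final velocity v = 38 m/s, time t = 9 s
Using a = (v - v0) / t
a = (38 - 20) / 9
a = 18 / 9
a = 2 m/s^2

2 m/s^2


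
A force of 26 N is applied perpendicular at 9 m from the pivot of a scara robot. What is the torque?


Given: F = 26 N, r = 9 m, angle = 90 deg (perpendicular)
Using tau = F * r * sin(90)
sin(90) = 1
tau = 26 * 9 * 1
tau = 234 Nm

234 Nm


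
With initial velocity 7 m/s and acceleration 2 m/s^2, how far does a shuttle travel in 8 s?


Given: v0 = 7 m/s, a = 2 m/s^2, t = 8 s
Using s = v0*t + (1/2)*a*t^2
s = 7*8 + (1/2)*2*8^2
s = 56 + (1/2)*128
s = 56 + 64
s = 120

120 m


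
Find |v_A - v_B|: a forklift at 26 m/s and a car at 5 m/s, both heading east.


Given: v_A = 26 m/s east, v_B = 5 m/s east
Both move in the same direction; relative speed = |v_A - v_B|
|26 - 5| = |21|
= 21 m/s

21 m/s


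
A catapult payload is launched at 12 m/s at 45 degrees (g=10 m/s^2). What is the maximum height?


Given: v0 = 12 m/s, theta = 45 deg, g = 10 m/s^2
sin^2(45) = 1/2
Using H = v0^2 * sin^2(theta) / (2*g)
H = 12^2 * 1/2 / (2*10)
H = 144 * 1/2 / 20
H = 72 / 20
H = 18/5 m

18/5 m


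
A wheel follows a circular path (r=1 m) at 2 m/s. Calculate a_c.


Given: v = 2 m/s, r = 1 m
Using a_c = v^2 / r
a_c = 2^2 / 1
a_c = 4 / 1
a_c = 4 m/s^2

4 m/s^2


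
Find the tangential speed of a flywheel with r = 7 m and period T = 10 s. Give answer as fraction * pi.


Given: radius r = 7 m, period T = 10 s
Using v = 2*pi*r / T
v = 2*pi*7 / 10
v = 14*pi / 10
v = 7/5*pi m/s

7/5*pi m/s


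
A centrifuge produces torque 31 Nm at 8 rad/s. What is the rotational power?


Given: tau = 31 Nm, omega = 8 rad/s
Using P = tau * omega
P = 31 * 8
P = 248 W

248 W


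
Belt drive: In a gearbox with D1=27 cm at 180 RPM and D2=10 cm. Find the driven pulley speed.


Given: D1 = 27 cm, w1 = 180 RPM, D2 = 10 cm
Using D1*w1 = D2*w2
w2 = D1*w1 / D2
w2 = 27*180 / 10
w2 = 4860 / 10
w2 = 486 RPM

486 RPM


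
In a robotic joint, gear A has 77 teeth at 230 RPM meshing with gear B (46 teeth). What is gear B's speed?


Given: N1 = 77 teeth, w1 = 230 RPM, N2 = 46 teeth
Using N1*w1 = N2*w2
w2 = N1*w1 / N2
w2 = 77*230 / 46
w2 = 17710 / 46
w2 = 385 RPM

385 RPM


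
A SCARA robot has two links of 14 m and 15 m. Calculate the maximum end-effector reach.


Given: L1 = 14 m, L2 = 15 m
For a 2-link planar arm, max reach = L1 + L2 (fully extended)
Max reach = 14 + 15
Max reach = 29 m

29 m


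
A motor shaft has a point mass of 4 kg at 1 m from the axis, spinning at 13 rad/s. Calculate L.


Given: m = 4 kg, r = 1 m, omega = 13 rad/s
For a point mass: I = m*r^2
I = 4*1^2 = 4*1 = 4
L = I*omega = 4*13
L = 52 kg*m^2/s

52 kg*m^2/s


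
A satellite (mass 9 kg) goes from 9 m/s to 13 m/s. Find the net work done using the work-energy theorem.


Given: m = 9 kg, v0 = 9 m/s, v = 13 m/s
Using W = (1/2)*m*(v^2 - v0^2)
v^2 = 13^2 = 169
v0^2 = 9^2 = 81
v^2 - v0^2 = 169 - 81 = 88
W = (1/2)*9*88 = 396 J

396 J


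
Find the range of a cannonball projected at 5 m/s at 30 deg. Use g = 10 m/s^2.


Given: v0 = 5 m/s, theta = 30 deg, g = 10 m/s^2
sin(2*30) = sin(60) = sqrt(3)/2
Using R = v0^2 * sin(2*theta) / g
R = 5^2 * (sqrt(3)/2) / 10
R = 25 * sqrt(3) / 20
R = 5/4*sqrt(3) m

5/4*sqrt(3) m


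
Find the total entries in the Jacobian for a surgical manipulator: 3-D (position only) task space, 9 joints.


Given: task space dimension = 3, joints = 9
Jacobian is a 3 x 9 matrix
Total entries = rows * columns
Total = 3 * 9
Total = 27

27


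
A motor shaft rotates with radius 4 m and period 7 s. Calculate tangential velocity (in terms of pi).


Given: radius r = 4 m, period T = 7 s
Using v = 2*pi*r / T
v = 2*pi*4 / 7
v = 8*pi / 7
v = 8/7*pi m/s

8/7*pi m/s


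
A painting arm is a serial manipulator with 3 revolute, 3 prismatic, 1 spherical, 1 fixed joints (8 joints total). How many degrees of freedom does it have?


Given: serial robot with 3 revolute, 3 prismatic, 1 spherical, 1 fixed joints
DOF contribution per joint type: revolute=1, prismatic=1, spherical=3, fixed=0
DOF = 3*1 + 3*1 + 1*3 + 1*0
DOF = 9

9


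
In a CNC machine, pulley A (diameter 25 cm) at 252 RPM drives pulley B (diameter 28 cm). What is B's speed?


Given: D1 = 25 cm, w1 = 252 RPM, D2 = 28 cm
Using D1*w1 = D2*w2
w2 = D1*w1 / D2
w2 = 25*252 / 28
w2 = 6300 / 28
w2 = 225 RPM

225 RPM


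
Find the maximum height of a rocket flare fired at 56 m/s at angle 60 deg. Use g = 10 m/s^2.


Given: v0 = 56 m/s, theta = 60 deg, g = 10 m/s^2
sin^2(60) = 3/4
Using H = v0^2 * sin^2(theta) / (2*g)
H = 56^2 * 3/4 / (2*10)
H = 3136 * 3/4 / 20
H = 2352 / 20
H = 588/5 m

588/5 m


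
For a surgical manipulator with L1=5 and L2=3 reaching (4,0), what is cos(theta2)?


Given: L1 = 5, L2 = 3, target (x, y) = (4, 0)
Using cos(theta2) = (x^2 + y^2 - L1^2 - L2^2) / (2*L1*L2)
x^2 + y^2 = 4^2 + 0 = 16
L1^2 + L2^2 = 25 + 9 = 34
Numerator = 16 - 34 = -18
Denominator = 2*5*3 = 30
cos(theta2) = -18/30 = -3/5

-3/5
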